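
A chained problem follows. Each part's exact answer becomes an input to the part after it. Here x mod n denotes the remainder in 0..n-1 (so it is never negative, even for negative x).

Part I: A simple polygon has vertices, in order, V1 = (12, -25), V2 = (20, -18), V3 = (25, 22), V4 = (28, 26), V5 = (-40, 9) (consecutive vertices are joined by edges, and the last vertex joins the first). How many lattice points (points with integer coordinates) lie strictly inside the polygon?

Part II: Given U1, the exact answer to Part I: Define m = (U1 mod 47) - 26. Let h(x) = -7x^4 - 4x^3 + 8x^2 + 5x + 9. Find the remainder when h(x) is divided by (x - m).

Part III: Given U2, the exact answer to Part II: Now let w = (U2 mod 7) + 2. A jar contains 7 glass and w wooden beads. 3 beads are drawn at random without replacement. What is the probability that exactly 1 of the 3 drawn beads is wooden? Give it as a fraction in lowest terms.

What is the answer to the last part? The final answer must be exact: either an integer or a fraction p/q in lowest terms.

Part I: cross terms: (12*-18 - 20*-25)=284, (20*22 - 25*-18)=890, (25*26 - 28*22)=34, (28*9 - -40*26)=1292, (-40*-25 - 12*9)=892; twice the area = |3392| = 3392; area = 1696; boundary points = 1 + 5 + 1 + 17 + 2 = 26; strictly interior points = area - boundary/2 + 1 = 1684; answer 1684
Part II: U1 = 1684; m = 13; remainder = value at the root: -7*(13)^4 - 4*(13)^3 + 8*(13)^2 + 5*(13)^1 + 9 = (-199927) + (-8788) + (1352) + (65) + (9) = -207289; answer -207289
Part III: U2 = -207289; w = 4; total draws C(11,3) = 165; favorable C(4,1)*C(7,2) = 84; P = 28/55; answer 28/55

28/55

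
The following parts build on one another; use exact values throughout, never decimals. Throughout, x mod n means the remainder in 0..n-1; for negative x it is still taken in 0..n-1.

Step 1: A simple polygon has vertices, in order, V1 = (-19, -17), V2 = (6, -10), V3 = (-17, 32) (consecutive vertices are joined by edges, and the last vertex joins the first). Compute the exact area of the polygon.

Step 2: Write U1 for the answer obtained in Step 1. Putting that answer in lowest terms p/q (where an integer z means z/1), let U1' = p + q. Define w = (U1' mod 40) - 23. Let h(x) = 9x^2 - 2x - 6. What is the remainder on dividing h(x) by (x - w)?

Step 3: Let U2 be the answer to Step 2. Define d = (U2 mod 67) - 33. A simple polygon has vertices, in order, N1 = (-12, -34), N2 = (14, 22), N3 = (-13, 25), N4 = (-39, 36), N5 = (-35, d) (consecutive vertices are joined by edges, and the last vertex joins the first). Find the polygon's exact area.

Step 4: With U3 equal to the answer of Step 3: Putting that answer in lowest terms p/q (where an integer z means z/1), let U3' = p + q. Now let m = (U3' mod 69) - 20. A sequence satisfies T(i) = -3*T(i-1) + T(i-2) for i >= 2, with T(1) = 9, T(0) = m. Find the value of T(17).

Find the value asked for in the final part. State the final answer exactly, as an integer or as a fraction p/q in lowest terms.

Step 1: cross terms: (-19*-10 - 6*-17)=292, (6*32 - -17*-10)=22, (-17*-17 - -19*32)=897; twice the area = |1211| = 1211; area = 1211/2; answer 1211/2
Step 2: U1 = 1211/2; threaded value p + q = 1213; w = -10; remainder = value at the root: 9*(-10)^2 - 2*(-10)^1 - 6 = (900) + (20) + (-6) = 914; answer 914
Step 3: U2 = 914; d = 10; cross terms: (-12*22 - 14*-34)=212, (14*25 - -13*22)=636, (-13*36 - -39*25)=507, (-39*10 - -35*36)=870, (-35*-34 - -12*10)=1310; twice the area = |3535| = 3535; area = 3535/2; answer 3535/2
Step 4: U3 = 3535/2; threaded value p + q = 3537; m = -2; T(2) = -3*(9) + 1*(-2) = -29; iterating: T(2)=-29, T(3)=96, T(4)=-317, T(5)=1047, T(6)=-3458, T(7)=11421, T(8)=-37721, T(9)=124584, T(10)=-411473, T(11)=1359003, T(12)=-4488482, T(13)=14824449, T(14)=-48961829, T(15)=161709936, T(16)=-534091637, T(17)=1763984847; answer 1763984847

1763984847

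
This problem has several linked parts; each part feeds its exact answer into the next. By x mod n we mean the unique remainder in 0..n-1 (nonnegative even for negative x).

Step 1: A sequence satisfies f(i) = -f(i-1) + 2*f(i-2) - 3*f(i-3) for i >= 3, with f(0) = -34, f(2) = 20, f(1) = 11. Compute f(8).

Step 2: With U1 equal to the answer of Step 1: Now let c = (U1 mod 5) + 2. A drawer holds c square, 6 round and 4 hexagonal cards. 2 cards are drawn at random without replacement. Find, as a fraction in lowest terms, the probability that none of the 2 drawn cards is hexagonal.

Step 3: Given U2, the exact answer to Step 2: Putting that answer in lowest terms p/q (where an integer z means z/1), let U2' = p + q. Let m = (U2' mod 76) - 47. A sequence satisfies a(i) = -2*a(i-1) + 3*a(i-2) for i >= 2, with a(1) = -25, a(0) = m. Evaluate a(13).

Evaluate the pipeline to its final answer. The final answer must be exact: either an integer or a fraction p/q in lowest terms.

Step 1: f(3) = -1*(20) + 2*(11) - 3*(-34) = 104; iterating: f(3)=104, f(4)=-97, f(5)=245, f(6)=-751, f(7)=1532, f(8)=-3769; answer -3769
Step 2: U1 = -3769; c = 3; total draws C(13,2) = 78; favorable C(9,2) = 36; P = 6/13; answer 6/13
Step 3: U2 = 6/13; threaded value p + q = 19; m = -28; a(2) = -2*(-25) + 3*(-28) = -34; iterating: a(2)=-34, a(3)=-7, a(4)=-88, a(5)=155, a(6)=-574, a(7)=1613, a(8)=-4948, a(9)=14735, a(10)=-44314, a(11)=132833, a(12)=-398608, a(13)=1195715; answer 1195715

1195715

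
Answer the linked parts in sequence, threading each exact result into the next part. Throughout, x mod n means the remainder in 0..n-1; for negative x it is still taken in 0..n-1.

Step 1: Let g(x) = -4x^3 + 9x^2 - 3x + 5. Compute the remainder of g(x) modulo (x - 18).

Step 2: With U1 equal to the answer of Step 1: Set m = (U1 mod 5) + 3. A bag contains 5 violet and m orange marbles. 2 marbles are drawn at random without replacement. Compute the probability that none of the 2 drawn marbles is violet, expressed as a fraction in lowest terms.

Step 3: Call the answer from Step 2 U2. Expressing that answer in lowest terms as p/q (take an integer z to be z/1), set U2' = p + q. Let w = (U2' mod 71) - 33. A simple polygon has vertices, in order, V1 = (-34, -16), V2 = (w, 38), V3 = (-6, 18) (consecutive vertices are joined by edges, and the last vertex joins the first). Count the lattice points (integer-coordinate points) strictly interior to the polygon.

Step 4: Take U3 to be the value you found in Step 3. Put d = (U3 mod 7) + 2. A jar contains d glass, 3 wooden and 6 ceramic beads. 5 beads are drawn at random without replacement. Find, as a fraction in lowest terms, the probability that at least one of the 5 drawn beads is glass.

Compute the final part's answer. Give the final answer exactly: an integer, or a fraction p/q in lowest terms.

137/143

Step 1: remainder = value at the root: -4*(18)^3 + 9*(18)^2 - 3*(18)^1 + 5 = (-23328) + (2916) + (-54) + (5) = -20461; answer -20461
Step 2: U1 = -20461; m = 7; total draws C(12,2) = 66; favorable C(7,2) = 21; P = 7/22; answer 7/22
Step 3: U2 = 7/22; threaded value p + q = 29; w = -4; cross terms: (-34*38 - -4*-16)=-1356, (-4*18 - -6*38)=156, (-6*-16 - -34*18)=708; twice the area = |-492| = 492; area = 246; boundary points = 6 + 2 + 2 = 10; strictly interior points = area - boundary/2 + 1 = 242; answer 242
Step 4: U3 = 242; d = 6; total draws C(15,5) = 3003; complement C(9,5) = 126; favorable 3003 - 126 = 2877; P = 137/143; answer 137/143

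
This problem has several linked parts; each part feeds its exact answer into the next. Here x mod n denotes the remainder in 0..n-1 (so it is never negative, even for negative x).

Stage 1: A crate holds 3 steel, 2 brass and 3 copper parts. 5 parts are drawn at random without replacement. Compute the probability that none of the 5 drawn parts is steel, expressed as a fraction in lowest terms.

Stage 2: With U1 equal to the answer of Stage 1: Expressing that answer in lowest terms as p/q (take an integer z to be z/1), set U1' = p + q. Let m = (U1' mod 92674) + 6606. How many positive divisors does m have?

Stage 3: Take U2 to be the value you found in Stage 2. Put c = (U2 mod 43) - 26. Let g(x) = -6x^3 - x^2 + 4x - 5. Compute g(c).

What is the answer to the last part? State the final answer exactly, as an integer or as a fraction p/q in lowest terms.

Stage 1: total draws C(8,5) = 56; favorable C(5,5) = 1; P = 1/56; answer 1/56
Stage 2: U1 = 1/56; threaded value p + q = 57; m = 6663; 6663 = 3 * 2221; number of divisors = (1+1) * (1+1) = 4; answer 4
Stage 3: U2 = 4; c = -22; -6*(-22)^3 - 1*(-22)^2 + 4*(-22)^1 - 5 = (63888) + (-484) + (-88) + (-5) = 63311; answer 63311

63311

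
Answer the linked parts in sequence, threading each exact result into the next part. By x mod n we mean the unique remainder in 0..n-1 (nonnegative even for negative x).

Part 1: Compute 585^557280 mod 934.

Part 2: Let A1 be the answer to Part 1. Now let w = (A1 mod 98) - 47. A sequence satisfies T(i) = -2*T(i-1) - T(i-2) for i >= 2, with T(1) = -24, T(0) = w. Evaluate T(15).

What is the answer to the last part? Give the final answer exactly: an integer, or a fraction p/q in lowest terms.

Part 1: squarings mod 934: 585^1=585, 585^2=381, 585^4=391, 585^8=639, 585^16=163, 585^32=417, 585^64=165, 585^128=139, 585^256=641, 585^512=855, 585^1024=637, 585^2048=413, 585^4096=581, 585^8192=387, 585^16384=329, 585^32768=831, 585^65536=335, 585^131072=145, 585^262144=477, 585^524288=567; 585^557280 = 585^32 * 585^64 * 585^128 * 585^32768 * 585^524288 = 819 (mod 934); answer 819
Part 2: A1 = 819; w = -12; T(2) = -2*(-24) - 1*(-12) = 60; iterating: T(2)=60, T(3)=-96, T(4)=132, T(5)=-168, T(6)=204, T(7)=-240, T(8)=276, T(9)=-312, T(10)=348, T(11)=-384, T(12)=420, T(13)=-456, T(14)=492, T(15)=-528; answer -528

-528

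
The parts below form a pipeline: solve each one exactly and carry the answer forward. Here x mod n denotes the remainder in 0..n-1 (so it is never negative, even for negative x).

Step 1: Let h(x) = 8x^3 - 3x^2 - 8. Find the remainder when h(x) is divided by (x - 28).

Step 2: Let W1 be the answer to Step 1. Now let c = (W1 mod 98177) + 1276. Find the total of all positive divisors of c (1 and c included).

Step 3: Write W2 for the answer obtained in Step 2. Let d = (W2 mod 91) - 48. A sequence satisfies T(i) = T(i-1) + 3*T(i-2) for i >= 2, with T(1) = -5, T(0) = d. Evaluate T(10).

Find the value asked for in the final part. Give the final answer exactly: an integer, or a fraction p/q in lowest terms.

Step 1: remainder = value at the root: 8*(28)^3 - 3*(28)^2 - 8 = (175616) + (-2352) + (-8) = 173256; answer 173256
Step 2: W1 = 173256; c = 76355; 76355 = 5 * 15271; sigma = (1 + 5) * (1 + 15271) = 6 * 15272 = 91632; answer 91632
Step 3: W2 = 91632; d = 38; T(2) = 1*(-5) + 3*(38) = 109; iterating: T(2)=109, T(3)=94, T(4)=421, T(5)=703, T(6)=1966, T(7)=4075, T(8)=9973, T(9)=22198, T(10)=52117; answer 52117

52117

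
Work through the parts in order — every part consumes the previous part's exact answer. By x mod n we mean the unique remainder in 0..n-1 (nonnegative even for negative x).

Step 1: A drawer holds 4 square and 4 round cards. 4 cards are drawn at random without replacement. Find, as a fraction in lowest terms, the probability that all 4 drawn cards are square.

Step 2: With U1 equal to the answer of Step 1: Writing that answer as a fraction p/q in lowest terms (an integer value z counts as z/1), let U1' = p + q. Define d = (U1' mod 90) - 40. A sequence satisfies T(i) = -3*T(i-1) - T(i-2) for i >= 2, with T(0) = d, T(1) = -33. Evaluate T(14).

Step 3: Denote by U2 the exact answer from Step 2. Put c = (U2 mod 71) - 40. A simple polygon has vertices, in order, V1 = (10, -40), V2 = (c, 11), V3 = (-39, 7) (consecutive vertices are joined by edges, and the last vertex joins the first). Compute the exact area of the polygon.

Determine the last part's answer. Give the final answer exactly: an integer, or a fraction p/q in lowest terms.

Step 1: total draws C(8,4) = 70; favorable C(4,4) = 1; P = 1/70; answer 1/70
Step 2: U1 = 1/70; threaded value p + q = 71; d = 31; T(2) = -3*(-33) - 1*(31) = 68; iterating: T(2)=68, T(3)=-171, T(4)=445, T(5)=-1164, T(6)=3047, T(7)=-7977, T(8)=20884, T(9)=-54675, T(10)=143141, T(11)=-374748, T(12)=981103, T(13)=-2568561, T(14)=6724580; answer 6724580
Step 3: U2 = 6724580; c = -12; cross terms: (10*11 - -12*-40)=-370, (-12*7 - -39*11)=345, (-39*-40 - 10*7)=1490; twice the area = |1465| = 1465; area = 1465/2; answer 1465/2

1465/2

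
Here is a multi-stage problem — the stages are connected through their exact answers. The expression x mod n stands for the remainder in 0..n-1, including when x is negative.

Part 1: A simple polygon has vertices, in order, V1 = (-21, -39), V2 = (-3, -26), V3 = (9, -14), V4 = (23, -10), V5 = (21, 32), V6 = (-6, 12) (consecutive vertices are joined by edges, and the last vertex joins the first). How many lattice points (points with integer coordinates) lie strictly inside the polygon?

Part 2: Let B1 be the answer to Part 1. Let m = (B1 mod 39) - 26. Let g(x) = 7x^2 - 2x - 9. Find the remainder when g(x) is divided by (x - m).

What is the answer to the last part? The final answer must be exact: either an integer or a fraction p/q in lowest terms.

231

Part 1: cross terms: (-21*-26 - -3*-39)=429, (-3*-14 - 9*-26)=276, (9*-10 - 23*-14)=232, (23*32 - 21*-10)=946, (21*12 - -6*32)=444, (-6*-39 - -21*12)=486; twice the area = |2813| = 2813; area = 2813/2; boundary points = 1 + 12 + 2 + 2 + 1 + 3 = 21; strictly interior points = area - boundary/2 + 1 = 1397; answer 1397
Part 2: B1 = 1397; m = 6; remainder = value at the root: 7*(6)^2 - 2*(6)^1 - 9 = (252) + (-12) + (-9) = 231; answer 231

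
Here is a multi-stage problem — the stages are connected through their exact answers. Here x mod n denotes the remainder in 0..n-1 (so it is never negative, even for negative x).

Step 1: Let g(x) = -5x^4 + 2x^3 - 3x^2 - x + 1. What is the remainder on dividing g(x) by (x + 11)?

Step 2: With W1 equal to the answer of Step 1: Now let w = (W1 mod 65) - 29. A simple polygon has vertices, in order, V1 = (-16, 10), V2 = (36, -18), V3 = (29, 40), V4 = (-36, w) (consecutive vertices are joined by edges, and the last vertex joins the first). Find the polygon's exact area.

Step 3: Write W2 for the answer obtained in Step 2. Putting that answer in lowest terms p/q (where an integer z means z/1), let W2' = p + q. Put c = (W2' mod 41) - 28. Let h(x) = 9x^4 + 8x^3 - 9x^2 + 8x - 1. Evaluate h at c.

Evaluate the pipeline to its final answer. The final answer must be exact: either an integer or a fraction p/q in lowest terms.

2018587

Step 1: remainder = value at the root: -5*(-11)^4 + 2*(-11)^3 - 3*(-11)^2 - 1*(-11)^1 + 1 = (-73205) + (-2662) + (-363) + (11) + (1) = -76218; answer -76218
Step 2: W1 = -76218; w = -2; cross terms: (-16*-18 - 36*10)=-72, (36*40 - 29*-18)=1962, (29*-2 - -36*40)=1382, (-36*10 - -16*-2)=-392; twice the area = |2880| = 2880; area = 1440; answer 1440
Step 3: W2 = 1440; threaded value p + q = 1441; c = -22; 9*(-22)^4 + 8*(-22)^3 - 9*(-22)^2 + 8*(-22)^1 - 1 = (2108304) + (-85184) + (-4356) + (-176) + (-1) = 2018587; answer 2018587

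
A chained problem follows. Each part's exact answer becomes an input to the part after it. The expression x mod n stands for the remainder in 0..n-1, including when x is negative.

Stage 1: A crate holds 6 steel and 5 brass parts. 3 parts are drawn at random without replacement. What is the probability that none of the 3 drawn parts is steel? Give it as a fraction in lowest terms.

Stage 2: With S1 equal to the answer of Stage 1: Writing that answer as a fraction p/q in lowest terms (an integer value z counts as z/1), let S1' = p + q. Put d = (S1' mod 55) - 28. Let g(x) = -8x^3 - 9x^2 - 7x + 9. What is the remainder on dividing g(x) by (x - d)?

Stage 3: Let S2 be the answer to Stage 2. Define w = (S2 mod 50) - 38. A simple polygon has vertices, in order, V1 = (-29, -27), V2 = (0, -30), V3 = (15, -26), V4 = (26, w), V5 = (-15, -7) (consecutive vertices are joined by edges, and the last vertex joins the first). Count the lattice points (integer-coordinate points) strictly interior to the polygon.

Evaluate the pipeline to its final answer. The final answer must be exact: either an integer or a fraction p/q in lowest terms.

Stage 1: total draws C(11,3) = 165; favorable C(5,3) = 10; P = 2/33; answer 2/33
Stage 2: S1 = 2/33; threaded value p + q = 35; d = 7; remainder = value at the root: -8*(7)^3 - 9*(7)^2 - 7*(7)^1 + 9 = (-2744) + (-441) + (-49) + (9) = -3225; answer -3225
Stage 3: S2 = -3225; w = -13; cross terms: (-29*-30 - 0*-27)=870, (0*-26 - 15*-30)=450, (15*-13 - 26*-26)=481, (26*-7 - -15*-13)=-377, (-15*-27 - -29*-7)=202; twice the area = |1626| = 1626; area = 813; boundary points = 1 + 1 + 1 + 1 + 2 = 6; strictly interior points = area - boundary/2 + 1 = 811; answer 811

811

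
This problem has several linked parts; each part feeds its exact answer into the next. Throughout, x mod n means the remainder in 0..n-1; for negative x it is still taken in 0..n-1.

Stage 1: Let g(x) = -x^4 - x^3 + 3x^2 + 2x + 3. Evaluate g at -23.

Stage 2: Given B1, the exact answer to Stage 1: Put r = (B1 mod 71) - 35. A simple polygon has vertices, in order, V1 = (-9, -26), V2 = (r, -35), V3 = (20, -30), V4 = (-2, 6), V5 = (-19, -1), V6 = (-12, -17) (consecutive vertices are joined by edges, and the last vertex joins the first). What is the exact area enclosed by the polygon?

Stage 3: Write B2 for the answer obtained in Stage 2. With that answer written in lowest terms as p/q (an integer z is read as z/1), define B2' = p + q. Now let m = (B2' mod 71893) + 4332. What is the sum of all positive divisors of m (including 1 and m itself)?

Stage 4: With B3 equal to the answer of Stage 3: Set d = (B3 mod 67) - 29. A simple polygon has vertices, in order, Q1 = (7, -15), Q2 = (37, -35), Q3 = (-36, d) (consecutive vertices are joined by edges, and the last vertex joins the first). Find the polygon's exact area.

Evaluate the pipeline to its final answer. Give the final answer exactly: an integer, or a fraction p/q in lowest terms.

20

Stage 1: -1*(-23)^4 - 1*(-23)^3 + 3*(-23)^2 + 2*(-23)^1 + 3 = (-279841) + (12167) + (1587) + (-46) + (3) = -266130; answer -266130
Stage 2: B1 = -266130; r = 14; cross terms: (-9*-35 - 14*-26)=679, (14*-30 - 20*-35)=280, (20*6 - -2*-30)=60, (-2*-1 - -19*6)=116, (-19*-17 - -12*-1)=311, (-12*-26 - -9*-17)=159; twice the area = |1605| = 1605; area = 1605/2; answer 1605/2
Stage 3: B2 = 1605/2; threaded value p + q = 1607; m = 5939; 5939 is prime, so its only divisors are 1 and 5939; sigma = 1 + 5939 = 5940; answer 5940
Stage 4: B3 = 5940; d = 15; cross terms: (7*-35 - 37*-15)=310, (37*15 - -36*-35)=-705, (-36*-15 - 7*15)=435; twice the area = |40| = 40; area = 20; answer 20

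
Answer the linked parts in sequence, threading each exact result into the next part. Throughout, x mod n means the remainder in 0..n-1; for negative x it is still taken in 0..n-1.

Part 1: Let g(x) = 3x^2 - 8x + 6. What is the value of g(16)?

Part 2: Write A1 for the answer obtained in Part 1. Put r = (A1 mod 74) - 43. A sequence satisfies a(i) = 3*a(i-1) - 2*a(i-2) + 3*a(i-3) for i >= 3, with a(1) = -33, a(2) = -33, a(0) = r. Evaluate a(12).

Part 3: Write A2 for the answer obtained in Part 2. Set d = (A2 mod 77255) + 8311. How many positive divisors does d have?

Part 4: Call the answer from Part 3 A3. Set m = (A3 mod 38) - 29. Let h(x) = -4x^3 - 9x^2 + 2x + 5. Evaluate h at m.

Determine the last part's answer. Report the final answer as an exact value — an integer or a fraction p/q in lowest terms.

Part 1: 3*(16)^2 - 8*(16)^1 + 6 = (768) + (-128) + (6) = 646; answer 646
Part 2: A1 = 646; r = 11; a(3) = 3*(-33) - 2*(-33) + 3*(11) = 0; iterating: a(3)=0, a(4)=-33, a(5)=-198, a(6)=-528, a(7)=-1287, a(8)=-3399, a(9)=-9207, a(10)=-24684, a(11)=-65835, a(12)=-175758; answer -175758
Part 3: A2 = -175758; d = 64318; 64318 = 2 * 32159; number of divisors = (1+1) * (1+1) = 4; answer 4
Part 4: A3 = 4; m = -25; -4*(-25)^3 - 9*(-25)^2 + 2*(-25)^1 + 5 = (62500) + (-5625) + (-50) + (5) = 56830; answer 56830

56830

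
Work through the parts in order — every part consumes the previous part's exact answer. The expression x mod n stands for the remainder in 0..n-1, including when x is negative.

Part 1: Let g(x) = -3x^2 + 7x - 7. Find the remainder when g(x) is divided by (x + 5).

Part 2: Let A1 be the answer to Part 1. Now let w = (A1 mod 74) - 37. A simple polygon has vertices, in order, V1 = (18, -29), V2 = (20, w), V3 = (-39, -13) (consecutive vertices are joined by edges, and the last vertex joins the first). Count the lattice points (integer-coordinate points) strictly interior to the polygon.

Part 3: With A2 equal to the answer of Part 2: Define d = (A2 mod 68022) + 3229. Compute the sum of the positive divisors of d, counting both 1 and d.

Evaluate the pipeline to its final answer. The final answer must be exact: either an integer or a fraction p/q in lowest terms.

12152

Part 1: remainder = value at the root: -3*(-5)^2 + 7*(-5)^1 - 7 = (-75) + (-35) + (-7) = -117; answer -117
Part 2: A1 = -117; w = -6; cross terms: (18*-6 - 20*-29)=472, (20*-13 - -39*-6)=-494, (-39*-29 - 18*-13)=1365; twice the area = |1343| = 1343; area = 1343/2; boundary points = 1 + 1 + 1 = 3; strictly interior points = area - boundary/2 + 1 = 671; answer 671
Part 3: A2 = 671; d = 3900; 3900 = 2^2 * 3 * 5^2 * 13; sigma = (1 + 2 + 4) * (1 + 3) * (1 + 5 + 25) * (1 + 13) = 7 * 4 * 31 * 14 = 12152; answer 12152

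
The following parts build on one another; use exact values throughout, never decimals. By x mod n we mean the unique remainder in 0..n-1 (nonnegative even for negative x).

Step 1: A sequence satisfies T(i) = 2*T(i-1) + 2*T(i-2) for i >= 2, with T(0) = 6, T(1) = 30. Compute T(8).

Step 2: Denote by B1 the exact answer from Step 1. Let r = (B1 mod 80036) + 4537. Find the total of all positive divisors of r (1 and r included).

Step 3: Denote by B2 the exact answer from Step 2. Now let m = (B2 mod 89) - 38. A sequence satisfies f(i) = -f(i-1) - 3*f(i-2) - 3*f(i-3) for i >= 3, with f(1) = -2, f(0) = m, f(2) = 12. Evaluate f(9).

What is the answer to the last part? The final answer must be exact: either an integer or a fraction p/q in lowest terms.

-942

Step 1: T(2) = 2*(30) + 2*(6) = 72; iterating: T(2)=72, T(3)=204, T(4)=552, T(5)=1512, T(6)=4128, T(7)=11280, T(8)=30816; answer 30816
Step 2: B1 = 30816; r = 35353; 35353 is prime, so its only divisors are 1 and 35353; sigma = 1 + 35353 = 35354; answer 35354
Step 3: B2 = 35354; m = -17; f(3) = -1*(12) - 3*(-2) - 3*(-17) = 45; iterating: f(3)=45, f(4)=-75, f(5)=-96, f(6)=186, f(7)=327, f(8)=-597, f(9)=-942; answer -942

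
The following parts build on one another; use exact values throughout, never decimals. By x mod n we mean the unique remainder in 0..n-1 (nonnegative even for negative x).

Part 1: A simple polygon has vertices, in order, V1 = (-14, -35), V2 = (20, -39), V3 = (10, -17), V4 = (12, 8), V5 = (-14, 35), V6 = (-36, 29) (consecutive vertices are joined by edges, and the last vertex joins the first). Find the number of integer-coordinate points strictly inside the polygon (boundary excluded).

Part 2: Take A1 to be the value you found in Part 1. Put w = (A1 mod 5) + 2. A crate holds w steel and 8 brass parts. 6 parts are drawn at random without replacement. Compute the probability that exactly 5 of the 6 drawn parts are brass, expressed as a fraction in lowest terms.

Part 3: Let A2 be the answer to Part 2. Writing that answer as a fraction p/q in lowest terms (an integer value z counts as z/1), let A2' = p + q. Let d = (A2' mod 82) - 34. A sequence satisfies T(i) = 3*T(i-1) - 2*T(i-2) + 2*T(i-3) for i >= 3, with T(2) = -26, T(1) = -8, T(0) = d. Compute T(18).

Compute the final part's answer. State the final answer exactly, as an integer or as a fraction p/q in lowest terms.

Part 1: cross terms: (-14*-39 - 20*-35)=1246, (20*-17 - 10*-39)=50, (10*8 - 12*-17)=284, (12*35 - -14*8)=532, (-14*29 - -36*35)=854, (-36*-35 - -14*29)=1666; twice the area = |4632| = 4632; area = 2316; boundary points = 2 + 2 + 1 + 1 + 2 + 2 = 10; strictly interior points = area - boundary/2 + 1 = 2312; answer 2312
Part 2: A1 = 2312; w = 4; total draws C(12,6) = 924; favorable C(8,5)*C(4,1) = 224; P = 8/33; answer 8/33
Part 3: A2 = 8/33; threaded value p + q = 41; d = 7; T(3) = 3*(-26) - 2*(-8) + 2*(7) = -48; iterating: T(3)=-48, T(4)=-108, T(5)=-280, T(6)=-720, T(7)=-1816, T(8)=-4568, T(9)=-11512, T(10)=-29032, T(11)=-73208, T(12)=-184584, T(13)=-465400, T(14)=-1173448, T(15)=-2958712, T(16)=-7460040, T(17)=-18809592, T(18)=-47426120; answer -47426120

-47426120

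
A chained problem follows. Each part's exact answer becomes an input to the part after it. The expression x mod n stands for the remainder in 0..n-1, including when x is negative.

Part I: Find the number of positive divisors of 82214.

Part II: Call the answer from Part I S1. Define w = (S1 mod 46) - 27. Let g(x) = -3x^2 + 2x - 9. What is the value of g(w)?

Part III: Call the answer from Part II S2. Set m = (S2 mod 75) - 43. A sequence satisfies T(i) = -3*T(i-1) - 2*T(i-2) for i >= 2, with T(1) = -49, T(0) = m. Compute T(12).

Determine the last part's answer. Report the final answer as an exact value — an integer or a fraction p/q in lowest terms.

147433

Part I: 82214 = 2 * 11 * 37 * 101; number of divisors = (1+1) * (1+1) * (1+1) * (1+1) = 16; answer 16
Part II: S1 = 16; w = -11; -3*(-11)^2 + 2*(-11)^1 - 9 = (-363) + (-22) + (-9) = -394; answer -394
Part III: S2 = -394; m = 13; T(2) = -3*(-49) - 2*(13) = 121; iterating: T(2)=121, T(3)=-265, T(4)=553, T(5)=-1129, T(6)=2281, T(7)=-4585, T(8)=9193, T(9)=-18409, T(10)=36841, T(11)=-73705, T(12)=147433; answer 147433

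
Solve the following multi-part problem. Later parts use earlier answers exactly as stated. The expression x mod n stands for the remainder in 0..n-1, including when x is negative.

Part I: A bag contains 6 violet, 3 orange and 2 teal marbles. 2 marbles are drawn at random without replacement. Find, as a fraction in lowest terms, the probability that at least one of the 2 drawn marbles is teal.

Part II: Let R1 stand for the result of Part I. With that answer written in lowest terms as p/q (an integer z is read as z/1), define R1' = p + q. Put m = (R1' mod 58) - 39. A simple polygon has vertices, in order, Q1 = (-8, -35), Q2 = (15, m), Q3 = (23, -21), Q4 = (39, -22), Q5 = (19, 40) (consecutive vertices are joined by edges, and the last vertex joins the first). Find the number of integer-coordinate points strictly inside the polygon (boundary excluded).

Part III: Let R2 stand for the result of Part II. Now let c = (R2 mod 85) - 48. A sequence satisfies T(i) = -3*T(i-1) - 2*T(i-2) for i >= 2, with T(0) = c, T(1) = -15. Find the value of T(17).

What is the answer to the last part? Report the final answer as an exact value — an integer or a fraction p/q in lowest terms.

1048545

Part I: total draws C(11,2) = 55; complement C(9,2) = 36; favorable 55 - 36 = 19; P = 19/55; answer 19/55
Part II: R1 = 19/55; threaded value p + q = 74; m = -23; cross terms: (-8*-23 - 15*-35)=709, (15*-21 - 23*-23)=214, (23*-22 - 39*-21)=313, (39*40 - 19*-22)=1978, (19*-35 - -8*40)=-345; twice the area = |2869| = 2869; area = 2869/2; boundary points = 1 + 2 + 1 + 2 + 3 = 9; strictly interior points = area - boundary/2 + 1 = 1431; answer 1431
Part III: R2 = 1431; c = 23; T(2) = -3*(-15) - 2*(23) = -1; iterating: T(2)=-1, T(3)=33, T(4)=-97, T(5)=225, T(6)=-481, T(7)=993, T(8)=-2017, T(9)=4065, T(10)=-8161, T(11)=16353, T(12)=-32737, T(13)=65505, T(14)=-131041, T(15)=262113, T(16)=-524257, T(17)=1048545; answer 1048545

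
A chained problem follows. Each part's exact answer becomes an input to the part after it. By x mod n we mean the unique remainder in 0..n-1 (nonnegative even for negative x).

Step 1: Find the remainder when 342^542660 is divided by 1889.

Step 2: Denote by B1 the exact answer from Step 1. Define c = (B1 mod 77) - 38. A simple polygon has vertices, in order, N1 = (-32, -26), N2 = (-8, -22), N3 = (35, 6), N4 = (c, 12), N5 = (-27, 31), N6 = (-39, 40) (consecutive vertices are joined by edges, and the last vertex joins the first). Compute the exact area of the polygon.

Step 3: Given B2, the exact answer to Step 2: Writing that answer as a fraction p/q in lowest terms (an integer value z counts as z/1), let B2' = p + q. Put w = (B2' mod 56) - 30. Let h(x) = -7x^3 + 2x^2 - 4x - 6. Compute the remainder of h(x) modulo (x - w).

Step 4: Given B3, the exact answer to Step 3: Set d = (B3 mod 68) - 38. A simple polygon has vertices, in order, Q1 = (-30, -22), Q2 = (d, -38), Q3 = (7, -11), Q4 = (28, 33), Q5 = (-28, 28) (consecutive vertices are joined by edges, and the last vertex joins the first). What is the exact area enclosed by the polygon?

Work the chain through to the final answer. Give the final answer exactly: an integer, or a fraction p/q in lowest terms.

Step 1: squarings mod 1889: 342^1=342, 342^2=1735, 342^4=1048, 342^8=795, 342^16=1099, 342^32=730, 342^64=202, 342^128=1135, 342^256=1816, 342^512=1551, 342^1024=904, 342^2048=1168, 342^4096=366, 342^8192=1726, 342^16384=123, 342^32768=17, 342^65536=289, 342^131072=405, 342^262144=1571, 342^524288=1007; 342^542660 = 342^4 * 342^64 * 342^128 * 342^256 * 342^512 * 342^1024 * 342^16384 * 342^524288 = 1304 (mod 1889); answer 1304
Step 2: B1 = 1304; c = 34; cross terms: (-32*-22 - -8*-26)=496, (-8*6 - 35*-22)=722, (35*12 - 34*6)=216, (34*31 - -27*12)=1378, (-27*40 - -39*31)=129, (-39*-26 - -32*40)=2294; twice the area = |5235| = 5235; area = 5235/2; answer 5235/2
Step 3: B2 = 5235/2; threaded value p + q = 5237; w = -1; remainder = value at the root: -7*(-1)^3 + 2*(-1)^2 - 4*(-1)^1 - 6 = (7) + (2) + (4) + (-6) = 7; answer 7
Step 4: B3 = 7; d = -31; cross terms: (-30*-38 - -31*-22)=458, (-31*-11 - 7*-38)=607, (7*33 - 28*-11)=539, (28*28 - -28*33)=1708, (-28*-22 - -30*28)=1456; twice the area = |4768| = 4768; area = 2384; answer 2384

2384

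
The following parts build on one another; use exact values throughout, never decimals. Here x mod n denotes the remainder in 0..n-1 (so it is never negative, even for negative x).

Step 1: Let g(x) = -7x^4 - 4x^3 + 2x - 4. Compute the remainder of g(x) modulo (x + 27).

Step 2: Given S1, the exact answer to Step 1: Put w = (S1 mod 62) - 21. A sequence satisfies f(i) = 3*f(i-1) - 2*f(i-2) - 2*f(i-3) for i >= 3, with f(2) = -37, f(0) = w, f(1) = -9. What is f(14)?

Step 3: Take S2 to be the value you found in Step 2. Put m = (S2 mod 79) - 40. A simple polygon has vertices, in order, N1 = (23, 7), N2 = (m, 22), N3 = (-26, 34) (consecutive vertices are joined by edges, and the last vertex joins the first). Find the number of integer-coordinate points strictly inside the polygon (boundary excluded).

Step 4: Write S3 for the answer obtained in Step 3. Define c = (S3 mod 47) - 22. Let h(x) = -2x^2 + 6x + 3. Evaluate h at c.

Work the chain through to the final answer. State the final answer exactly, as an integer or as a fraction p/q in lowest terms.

-357

Step 1: remainder = value at the root: -7*(-27)^4 - 4*(-27)^3 + 2*(-27)^1 - 4 = (-3720087) + (78732) + (-54) + (-4) = -3641413; answer -3641413
Step 2: S1 = -3641413; w = 12; f(3) = 3*(-37) - 2*(-9) - 2*(12) = -117; iterating: f(3)=-117, f(4)=-259, f(5)=-469, f(6)=-655, f(7)=-509, f(8)=721, f(9)=4491, f(10)=13049, f(11)=28723, f(12)=51089, f(13)=69723, f(14)=49545; answer 49545
Step 3: S2 = 49545; m = -28; cross terms: (23*22 - -28*7)=702, (-28*34 - -26*22)=-380, (-26*7 - 23*34)=-964; twice the area = |-642| = 642; area = 321; boundary points = 3 + 2 + 1 = 6; strictly interior points = area - boundary/2 + 1 = 319; answer 319
Step 4: S3 = 319; c = 15; -2*(15)^2 + 6*(15)^1 + 3 = (-450) + (90) + (3) = -357; answer -357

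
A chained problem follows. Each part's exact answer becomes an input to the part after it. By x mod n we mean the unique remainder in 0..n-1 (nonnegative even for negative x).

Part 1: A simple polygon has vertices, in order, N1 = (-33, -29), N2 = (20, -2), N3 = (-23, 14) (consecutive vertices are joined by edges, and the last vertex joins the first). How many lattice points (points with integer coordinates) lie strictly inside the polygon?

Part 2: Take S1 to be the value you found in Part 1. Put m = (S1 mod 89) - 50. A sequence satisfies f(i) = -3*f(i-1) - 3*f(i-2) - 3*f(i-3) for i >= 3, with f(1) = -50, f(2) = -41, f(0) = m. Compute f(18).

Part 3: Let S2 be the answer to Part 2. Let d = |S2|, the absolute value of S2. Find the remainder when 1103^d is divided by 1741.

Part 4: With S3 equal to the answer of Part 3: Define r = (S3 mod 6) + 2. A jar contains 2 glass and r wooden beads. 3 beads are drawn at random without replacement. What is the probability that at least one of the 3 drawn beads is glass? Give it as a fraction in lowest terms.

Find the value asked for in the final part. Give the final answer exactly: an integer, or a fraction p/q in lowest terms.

Part 1: cross terms: (-33*-2 - 20*-29)=646, (20*14 - -23*-2)=234, (-23*-29 - -33*14)=1129; twice the area = |2009| = 2009; area = 2009/2; boundary points = 1 + 1 + 1 = 3; strictly interior points = area - boundary/2 + 1 = 1004; answer 1004
Part 2: S1 = 1004; m = -25; f(3) = -3*(-41) - 3*(-50) - 3*(-25) = 348; iterating: f(3)=348, f(4)=-771, f(5)=1392, f(6)=-2907, f(7)=6858, f(8)=-16029, f(9)=36234, f(10)=-81189, f(11)=182952, f(12)=-413991, f(13)=936684, f(14)=-2116935, f(15)=4782726, f(16)=-10807425, f(17)=24424902, f(18)=-55200609; answer -55200609
Part 3: S2 = -55200609; d = 55200609; squarings mod 1741: 1103^1=1103, 1103^2=1391, 1103^4=630, 1103^8=1693, 1103^16=563, 1103^32=107, 1103^64=1003, 1103^128=1452, 1103^256=1694, 1103^512=468, 1103^1024=1399, 1103^2048=317, 1103^4096=1252, 1103^8192=604, 1103^16384=947, 1103^32768=194, 1103^65536=1075, 1103^131072=1342, 1103^262144=770, 1103^524288=960, 1103^1048576=611, 1103^2097152=747, 1103^4194304=889, 1103^8388608=1648, 1103^16777216=1685, 1103^33554432=1395; 1103^55200609 = 1103^1 * 1103^32 * 1103^64 * 1103^256 * 1103^512 * 1103^2048 * 1103^16384 * 1103^131072 * 1103^524288 * 1103^4194304 * 1103^16777216 * 1103^33554432 = 577 (mod 1741); answer 577
Part 4: S3 = 577; r = 3; total draws C(5,3) = 10; complement C(3,3) = 1; favorable 10 - 1 = 9; P = 9/10; answer 9/10

9/10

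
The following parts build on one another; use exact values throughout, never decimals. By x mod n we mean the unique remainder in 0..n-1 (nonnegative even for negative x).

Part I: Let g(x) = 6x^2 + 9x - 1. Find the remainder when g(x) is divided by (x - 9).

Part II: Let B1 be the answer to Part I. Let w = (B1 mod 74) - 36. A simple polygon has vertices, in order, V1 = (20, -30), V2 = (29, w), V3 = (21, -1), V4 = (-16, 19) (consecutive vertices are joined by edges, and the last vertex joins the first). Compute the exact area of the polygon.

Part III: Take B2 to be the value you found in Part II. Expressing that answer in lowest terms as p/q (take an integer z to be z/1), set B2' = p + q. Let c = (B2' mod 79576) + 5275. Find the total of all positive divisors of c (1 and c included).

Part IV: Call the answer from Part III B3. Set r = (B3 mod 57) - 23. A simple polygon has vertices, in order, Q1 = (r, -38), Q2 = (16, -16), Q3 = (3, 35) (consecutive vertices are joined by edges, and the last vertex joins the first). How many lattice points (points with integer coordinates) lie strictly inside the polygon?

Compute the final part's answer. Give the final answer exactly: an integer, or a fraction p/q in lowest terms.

780

Part I: remainder = value at the root: 6*(9)^2 + 9*(9)^1 - 1 = (486) + (81) + (-1) = 566; answer 566
Part II: B1 = 566; w = 12; cross terms: (20*12 - 29*-30)=1110, (29*-1 - 21*12)=-281, (21*19 - -16*-1)=383, (-16*-30 - 20*19)=100; twice the area = |1312| = 1312; area = 656; answer 656
Part III: B2 = 656; threaded value p + q = 657; c = 5932; 5932 = 2^2 * 1483; sigma = (1 + 2 + 4) * (1 + 1483) = 7 * 1484 = 10388; answer 10388
Part IV: B3 = 10388; r = -9; cross terms: (-9*-16 - 16*-38)=752, (16*35 - 3*-16)=608, (3*-38 - -9*35)=201; twice the area = |1561| = 1561; area = 1561/2; boundary points = 1 + 1 + 1 = 3; strictly interior points = area - boundary/2 + 1 = 780; answer 780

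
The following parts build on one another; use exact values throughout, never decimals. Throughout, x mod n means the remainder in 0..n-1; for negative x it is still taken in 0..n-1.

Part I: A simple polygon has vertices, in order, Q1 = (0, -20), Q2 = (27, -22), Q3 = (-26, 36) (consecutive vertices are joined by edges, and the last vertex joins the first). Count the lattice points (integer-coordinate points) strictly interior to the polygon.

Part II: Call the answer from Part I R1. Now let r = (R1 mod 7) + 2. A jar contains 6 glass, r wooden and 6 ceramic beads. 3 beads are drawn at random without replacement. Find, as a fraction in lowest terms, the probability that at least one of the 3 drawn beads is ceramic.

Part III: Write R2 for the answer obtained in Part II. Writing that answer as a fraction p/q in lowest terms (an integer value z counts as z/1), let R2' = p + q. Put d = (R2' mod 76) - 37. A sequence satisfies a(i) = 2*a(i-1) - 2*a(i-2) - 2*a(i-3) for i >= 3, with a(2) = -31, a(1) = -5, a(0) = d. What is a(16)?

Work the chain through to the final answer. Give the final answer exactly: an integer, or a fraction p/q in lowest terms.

33536

Part I: cross terms: (0*-22 - 27*-20)=540, (27*36 - -26*-22)=400, (-26*-20 - 0*36)=520; twice the area = |1460| = 1460; area = 730; boundary points = 1 + 1 + 2 = 4; strictly interior points = area - boundary/2 + 1 = 729; answer 729
Part II: R1 = 729; r = 3; total draws C(15,3) = 455; complement C(9,3) = 84; favorable 455 - 84 = 371; P = 53/65; answer 53/65
Part III: R2 = 53/65; threaded value p + q = 118; d = 5; a(3) = 2*(-31) - 2*(-5) - 2*(5) = -62; iterating: a(3)=-62, a(4)=-52, a(5)=82, a(6)=392, a(7)=724, a(8)=500, a(9)=-1232, a(10)=-4912, a(11)=-8360, a(12)=-4432, a(13)=17680, a(14)=60944, a(15)=95392, a(16)=33536; answer 33536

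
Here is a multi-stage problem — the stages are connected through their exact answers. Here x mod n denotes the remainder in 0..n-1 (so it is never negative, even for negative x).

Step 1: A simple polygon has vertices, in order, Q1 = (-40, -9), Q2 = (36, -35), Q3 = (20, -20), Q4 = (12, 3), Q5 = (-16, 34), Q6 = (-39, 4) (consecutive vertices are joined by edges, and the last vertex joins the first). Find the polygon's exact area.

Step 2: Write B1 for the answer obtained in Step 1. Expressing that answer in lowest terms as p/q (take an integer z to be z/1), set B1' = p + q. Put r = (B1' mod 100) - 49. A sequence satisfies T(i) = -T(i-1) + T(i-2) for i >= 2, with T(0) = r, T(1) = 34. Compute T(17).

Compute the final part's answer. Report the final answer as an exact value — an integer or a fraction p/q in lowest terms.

Step 1: cross terms: (-40*-35 - 36*-9)=1724, (36*-20 - 20*-35)=-20, (20*3 - 12*-20)=300, (12*34 - -16*3)=456, (-16*4 - -39*34)=1262, (-39*-9 - -40*4)=511; twice the area = |4233| = 4233; area = 4233/2; answer 4233/2
Step 2: B1 = 4233/2; threaded value p + q = 4235; r = -14; T(2) = -1*(34) + 1*(-14) = -48; iterating: T(2)=-48, T(3)=82, T(4)=-130, T(5)=212, T(6)=-342, T(7)=554, T(8)=-896, T(9)=1450, T(10)=-2346, T(11)=3796, T(12)=-6142, T(13)=9938, T(14)=-16080, T(15)=26018, T(16)=-42098, T(17)=68116; answer 68116

68116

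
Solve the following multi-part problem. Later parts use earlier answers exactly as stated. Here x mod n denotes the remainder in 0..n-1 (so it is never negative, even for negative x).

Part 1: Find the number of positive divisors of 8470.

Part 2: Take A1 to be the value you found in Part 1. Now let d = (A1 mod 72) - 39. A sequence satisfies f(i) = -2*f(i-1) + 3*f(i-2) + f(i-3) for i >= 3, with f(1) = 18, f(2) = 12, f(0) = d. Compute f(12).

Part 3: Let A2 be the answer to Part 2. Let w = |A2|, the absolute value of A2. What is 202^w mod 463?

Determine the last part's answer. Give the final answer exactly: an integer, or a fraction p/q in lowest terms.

366

Part 1: 8470 = 2 * 5 * 7 * 11^2; number of divisors = (1+1) * (1+1) * (1+1) * (2+1) = 24; answer 24
Part 2: A1 = 24; d = -15; f(3) = -2*(12) + 3*(18) + 1*(-15) = 15; iterating: f(3)=15, f(4)=24, f(5)=9, f(6)=69, f(7)=-87, f(8)=390, f(9)=-972, f(10)=3027, f(11)=-8580, f(12)=25269; answer 25269
Part 3: A2 = 25269; w = 25269; squarings mod 463: 202^1=202, 202^2=60, 202^4=359, 202^8=167, 202^16=109, 202^32=306, 202^64=110, 202^128=62, 202^256=140, 202^512=154, 202^1024=103, 202^2048=423, 202^4096=211, 202^8192=73, 202^16384=236; 202^25269 = 202^1 * 202^4 * 202^16 * 202^32 * 202^128 * 202^512 * 202^8192 * 202^16384 = 366 (mod 463); answer 366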